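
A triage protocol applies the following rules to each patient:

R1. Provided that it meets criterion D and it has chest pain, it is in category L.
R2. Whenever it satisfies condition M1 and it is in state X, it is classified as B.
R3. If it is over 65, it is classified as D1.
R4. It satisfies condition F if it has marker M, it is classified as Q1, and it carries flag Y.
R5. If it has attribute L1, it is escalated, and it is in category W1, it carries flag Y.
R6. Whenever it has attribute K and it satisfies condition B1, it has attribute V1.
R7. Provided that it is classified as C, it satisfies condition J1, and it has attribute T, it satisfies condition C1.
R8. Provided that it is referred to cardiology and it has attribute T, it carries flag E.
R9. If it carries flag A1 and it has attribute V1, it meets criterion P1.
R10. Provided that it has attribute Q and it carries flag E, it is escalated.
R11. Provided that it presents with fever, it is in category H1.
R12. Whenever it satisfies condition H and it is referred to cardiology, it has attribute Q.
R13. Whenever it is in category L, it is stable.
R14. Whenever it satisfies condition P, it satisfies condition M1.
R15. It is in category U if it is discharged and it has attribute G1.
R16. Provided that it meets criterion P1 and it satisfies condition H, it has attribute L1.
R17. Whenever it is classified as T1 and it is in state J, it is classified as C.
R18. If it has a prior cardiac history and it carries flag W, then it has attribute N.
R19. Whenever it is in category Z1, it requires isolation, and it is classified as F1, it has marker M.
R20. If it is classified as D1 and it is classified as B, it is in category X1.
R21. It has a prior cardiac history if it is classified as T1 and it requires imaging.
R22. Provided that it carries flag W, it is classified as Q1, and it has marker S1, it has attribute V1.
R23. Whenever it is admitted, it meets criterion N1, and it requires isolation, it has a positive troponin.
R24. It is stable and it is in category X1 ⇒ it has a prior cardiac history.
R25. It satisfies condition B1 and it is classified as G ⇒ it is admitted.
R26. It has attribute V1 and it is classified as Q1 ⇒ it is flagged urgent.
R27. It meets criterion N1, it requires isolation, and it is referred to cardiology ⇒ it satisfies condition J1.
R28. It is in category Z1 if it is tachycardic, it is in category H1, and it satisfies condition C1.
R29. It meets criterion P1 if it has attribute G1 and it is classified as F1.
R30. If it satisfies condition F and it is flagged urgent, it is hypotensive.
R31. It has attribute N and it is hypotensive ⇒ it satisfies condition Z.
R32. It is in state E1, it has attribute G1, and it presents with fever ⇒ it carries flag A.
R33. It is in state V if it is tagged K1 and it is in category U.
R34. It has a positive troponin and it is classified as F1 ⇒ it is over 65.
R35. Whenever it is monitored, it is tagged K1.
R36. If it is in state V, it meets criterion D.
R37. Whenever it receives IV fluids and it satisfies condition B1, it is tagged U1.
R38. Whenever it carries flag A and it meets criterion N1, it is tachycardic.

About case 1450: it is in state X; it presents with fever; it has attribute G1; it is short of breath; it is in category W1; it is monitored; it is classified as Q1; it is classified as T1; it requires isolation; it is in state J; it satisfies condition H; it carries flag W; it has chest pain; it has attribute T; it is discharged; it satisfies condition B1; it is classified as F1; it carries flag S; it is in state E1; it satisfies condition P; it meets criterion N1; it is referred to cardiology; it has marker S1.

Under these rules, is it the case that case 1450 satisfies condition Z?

No

Forward chaining from the given facts derives: carries flag E, is in category H1, has attribute Q, satisfies condition M1, is in category U, is classified as C, has attribute V1, is flagged urgent, satisfies condition J1, meets criterion P1, carries flag A, is tagged K1, is tachycardic, is classified as B, satisfies condition C1, is escalated, has attribute L1, is in category Z1, is in state V, meets criterion D, is in category L, carries flag Y, is stable, has marker M, satisfies condition F, is hypotensive.
The only rule concluding "it satisfies condition Z" is R31, which needs "it has attribute N"; that is never established.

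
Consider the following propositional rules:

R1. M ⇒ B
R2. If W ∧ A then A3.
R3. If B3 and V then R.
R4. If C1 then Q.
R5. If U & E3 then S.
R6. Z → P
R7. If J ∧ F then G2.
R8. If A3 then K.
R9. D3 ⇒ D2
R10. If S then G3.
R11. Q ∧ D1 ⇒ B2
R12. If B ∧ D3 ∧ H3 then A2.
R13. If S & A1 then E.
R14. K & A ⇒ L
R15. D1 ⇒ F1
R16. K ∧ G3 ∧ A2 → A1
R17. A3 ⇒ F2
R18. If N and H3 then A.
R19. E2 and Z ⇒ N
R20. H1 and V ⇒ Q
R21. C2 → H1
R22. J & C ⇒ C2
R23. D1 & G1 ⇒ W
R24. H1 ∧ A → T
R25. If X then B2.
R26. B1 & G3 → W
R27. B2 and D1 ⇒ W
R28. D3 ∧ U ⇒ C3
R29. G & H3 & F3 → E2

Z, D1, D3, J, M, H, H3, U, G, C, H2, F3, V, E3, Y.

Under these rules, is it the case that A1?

Yes

B  (by R1: M)
S  (by R5: U, E3)
G3  (by R10: S)
A2  (by R12: B, D3, H3)
C2  (by R22: J, C)
E2  (by R29: G, H3, F3)
N  (by R19: E2, Z)
H1  (by R21: C2)
A  (by R18: N, H3)
Q  (by R20: H1, V)
B2  (by R11: Q, D1)
W  (by R27: B2, D1)
A3  (by R2: W, A)
K  (by R8: A3)
A1  (by R16: K, G3, A2)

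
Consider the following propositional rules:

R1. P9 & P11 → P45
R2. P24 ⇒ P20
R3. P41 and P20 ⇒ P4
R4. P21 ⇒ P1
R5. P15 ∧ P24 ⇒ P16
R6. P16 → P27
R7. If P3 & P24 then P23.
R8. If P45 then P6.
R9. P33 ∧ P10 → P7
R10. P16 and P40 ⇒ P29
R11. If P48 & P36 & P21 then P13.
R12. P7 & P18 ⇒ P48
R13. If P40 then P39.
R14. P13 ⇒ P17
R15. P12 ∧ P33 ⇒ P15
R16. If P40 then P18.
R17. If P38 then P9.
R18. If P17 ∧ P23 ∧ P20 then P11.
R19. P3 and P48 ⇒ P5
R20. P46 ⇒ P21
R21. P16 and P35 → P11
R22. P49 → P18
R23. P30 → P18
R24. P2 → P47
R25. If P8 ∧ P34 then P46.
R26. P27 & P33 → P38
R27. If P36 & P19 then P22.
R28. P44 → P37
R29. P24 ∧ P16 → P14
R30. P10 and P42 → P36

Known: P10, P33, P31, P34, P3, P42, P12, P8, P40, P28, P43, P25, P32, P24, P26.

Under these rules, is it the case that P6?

P20  (by R2: P24)
P23  (by R7: P3, P24)
P7  (by R9: P33, P10)
P15  (by R15: P12, P33)
P18  (by R16: P40)
P46  (by R25: P8, P34)
P36  (by R30: P10, P42)
P16  (by R5: P15, P24)
P27  (by R6: P16)
P48  (by R12: P7, P18)
P21  (by R20: P46)
P38  (by R26: P27, P33)
P13  (by R11: P48, P36, P21)
P17  (by R14: P13)
P9  (by R17: P38)
P11  (by R18: P17, P23, P20)
P45  (by R1: P9, P11)
P6  (by R8: P45)

Yes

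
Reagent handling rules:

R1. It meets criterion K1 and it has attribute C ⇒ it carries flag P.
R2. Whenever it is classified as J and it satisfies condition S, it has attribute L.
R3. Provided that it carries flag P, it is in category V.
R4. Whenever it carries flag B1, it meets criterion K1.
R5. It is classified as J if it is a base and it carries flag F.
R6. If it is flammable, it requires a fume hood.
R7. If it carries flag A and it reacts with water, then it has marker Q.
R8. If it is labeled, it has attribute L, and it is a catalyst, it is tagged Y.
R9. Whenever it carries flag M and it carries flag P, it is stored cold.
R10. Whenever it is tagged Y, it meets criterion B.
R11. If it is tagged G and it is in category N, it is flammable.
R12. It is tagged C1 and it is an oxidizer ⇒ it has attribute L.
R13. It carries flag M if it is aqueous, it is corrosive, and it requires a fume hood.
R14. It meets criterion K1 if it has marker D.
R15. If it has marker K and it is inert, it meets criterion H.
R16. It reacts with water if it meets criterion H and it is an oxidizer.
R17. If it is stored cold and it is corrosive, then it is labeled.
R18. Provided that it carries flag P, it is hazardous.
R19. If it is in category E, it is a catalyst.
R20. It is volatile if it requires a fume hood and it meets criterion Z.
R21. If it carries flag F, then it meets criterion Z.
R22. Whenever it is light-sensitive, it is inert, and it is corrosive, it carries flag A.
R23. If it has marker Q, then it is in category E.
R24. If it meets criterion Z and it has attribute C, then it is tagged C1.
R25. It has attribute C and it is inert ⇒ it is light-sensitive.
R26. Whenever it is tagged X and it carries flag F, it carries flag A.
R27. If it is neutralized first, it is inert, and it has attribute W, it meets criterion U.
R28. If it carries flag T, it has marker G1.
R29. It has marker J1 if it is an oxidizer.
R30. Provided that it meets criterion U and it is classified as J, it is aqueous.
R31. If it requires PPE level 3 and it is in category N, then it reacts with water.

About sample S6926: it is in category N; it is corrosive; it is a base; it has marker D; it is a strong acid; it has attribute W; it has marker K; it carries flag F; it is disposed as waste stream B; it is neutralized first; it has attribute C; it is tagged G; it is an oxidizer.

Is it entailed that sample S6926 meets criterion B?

No

Forward chaining from the given facts derives: is classified as J, is flammable, meets criterion K1, meets criterion Z, is tagged C1, has marker J1, carries flag P, is in category V, requires a fume hood, has attribute L, is hazardous, is volatile.
The only rule concluding "it meets criterion B" is R10, which needs "it is tagged Y"; that is never established.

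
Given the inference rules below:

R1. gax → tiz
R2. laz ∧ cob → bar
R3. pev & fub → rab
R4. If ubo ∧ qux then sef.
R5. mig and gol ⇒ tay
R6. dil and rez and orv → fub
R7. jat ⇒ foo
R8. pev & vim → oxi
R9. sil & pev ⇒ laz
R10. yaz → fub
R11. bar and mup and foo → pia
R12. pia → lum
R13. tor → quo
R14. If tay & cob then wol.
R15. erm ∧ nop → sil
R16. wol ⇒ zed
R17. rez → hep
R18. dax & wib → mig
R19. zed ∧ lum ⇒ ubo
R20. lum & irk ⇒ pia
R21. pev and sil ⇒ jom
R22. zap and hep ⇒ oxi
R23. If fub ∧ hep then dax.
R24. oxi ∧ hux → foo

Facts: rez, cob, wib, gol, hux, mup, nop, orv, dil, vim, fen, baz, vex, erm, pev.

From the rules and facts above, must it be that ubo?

fub  (by R6: dil, rez, orv)
oxi  (by R8: pev, vim)
sil  (by R15: erm, nop)
hep  (by R17: rez)
dax  (by R23: fub, hep)
foo  (by R24: oxi, hux)
laz  (by R9: sil, pev)
mig  (by R18: dax, wib)
bar  (by R2: laz, cob)
tay  (by R5: mig, gol)
pia  (by R11: bar, mup, foo)
lum  (by R12: pia)
wol  (by R14: tay, cob)
zed  (by R16: wol)
ubo  (by R19: zed, lum)

Yes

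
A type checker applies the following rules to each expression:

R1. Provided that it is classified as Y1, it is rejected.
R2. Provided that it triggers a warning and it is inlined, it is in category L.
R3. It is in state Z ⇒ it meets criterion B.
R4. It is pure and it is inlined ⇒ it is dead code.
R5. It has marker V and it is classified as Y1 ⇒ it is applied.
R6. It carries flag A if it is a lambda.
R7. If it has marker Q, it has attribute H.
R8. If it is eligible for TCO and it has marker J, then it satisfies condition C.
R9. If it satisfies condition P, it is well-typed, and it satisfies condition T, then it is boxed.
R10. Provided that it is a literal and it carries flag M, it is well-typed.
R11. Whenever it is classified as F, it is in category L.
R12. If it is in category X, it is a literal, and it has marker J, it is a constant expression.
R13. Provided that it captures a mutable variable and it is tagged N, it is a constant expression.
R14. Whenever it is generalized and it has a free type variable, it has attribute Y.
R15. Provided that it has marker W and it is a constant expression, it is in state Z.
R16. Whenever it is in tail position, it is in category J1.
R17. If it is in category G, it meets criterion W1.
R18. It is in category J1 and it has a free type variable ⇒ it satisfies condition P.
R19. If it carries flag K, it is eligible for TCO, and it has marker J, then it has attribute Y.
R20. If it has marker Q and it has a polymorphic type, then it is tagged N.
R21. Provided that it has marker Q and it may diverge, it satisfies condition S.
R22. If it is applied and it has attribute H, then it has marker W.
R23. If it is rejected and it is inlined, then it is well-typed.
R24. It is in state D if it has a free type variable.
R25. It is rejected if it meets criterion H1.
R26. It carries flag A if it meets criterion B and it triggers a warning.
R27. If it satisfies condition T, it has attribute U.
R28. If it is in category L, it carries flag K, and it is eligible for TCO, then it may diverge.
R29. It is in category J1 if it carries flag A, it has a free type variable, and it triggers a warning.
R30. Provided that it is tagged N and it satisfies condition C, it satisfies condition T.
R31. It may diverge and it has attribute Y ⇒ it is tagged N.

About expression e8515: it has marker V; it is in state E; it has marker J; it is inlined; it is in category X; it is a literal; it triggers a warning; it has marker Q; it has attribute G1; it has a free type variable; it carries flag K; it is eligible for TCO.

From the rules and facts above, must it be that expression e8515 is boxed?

No

Forward chaining from the given facts derives: is in category L, has attribute H, satisfies condition C, is a constant expression, has attribute Y, is in state D, may diverge, is tagged N, satisfies condition S, satisfies condition T, has attribute U.
The only rule concluding "it is boxed" is R9, which needs "it satisfies condition P"; that is never established.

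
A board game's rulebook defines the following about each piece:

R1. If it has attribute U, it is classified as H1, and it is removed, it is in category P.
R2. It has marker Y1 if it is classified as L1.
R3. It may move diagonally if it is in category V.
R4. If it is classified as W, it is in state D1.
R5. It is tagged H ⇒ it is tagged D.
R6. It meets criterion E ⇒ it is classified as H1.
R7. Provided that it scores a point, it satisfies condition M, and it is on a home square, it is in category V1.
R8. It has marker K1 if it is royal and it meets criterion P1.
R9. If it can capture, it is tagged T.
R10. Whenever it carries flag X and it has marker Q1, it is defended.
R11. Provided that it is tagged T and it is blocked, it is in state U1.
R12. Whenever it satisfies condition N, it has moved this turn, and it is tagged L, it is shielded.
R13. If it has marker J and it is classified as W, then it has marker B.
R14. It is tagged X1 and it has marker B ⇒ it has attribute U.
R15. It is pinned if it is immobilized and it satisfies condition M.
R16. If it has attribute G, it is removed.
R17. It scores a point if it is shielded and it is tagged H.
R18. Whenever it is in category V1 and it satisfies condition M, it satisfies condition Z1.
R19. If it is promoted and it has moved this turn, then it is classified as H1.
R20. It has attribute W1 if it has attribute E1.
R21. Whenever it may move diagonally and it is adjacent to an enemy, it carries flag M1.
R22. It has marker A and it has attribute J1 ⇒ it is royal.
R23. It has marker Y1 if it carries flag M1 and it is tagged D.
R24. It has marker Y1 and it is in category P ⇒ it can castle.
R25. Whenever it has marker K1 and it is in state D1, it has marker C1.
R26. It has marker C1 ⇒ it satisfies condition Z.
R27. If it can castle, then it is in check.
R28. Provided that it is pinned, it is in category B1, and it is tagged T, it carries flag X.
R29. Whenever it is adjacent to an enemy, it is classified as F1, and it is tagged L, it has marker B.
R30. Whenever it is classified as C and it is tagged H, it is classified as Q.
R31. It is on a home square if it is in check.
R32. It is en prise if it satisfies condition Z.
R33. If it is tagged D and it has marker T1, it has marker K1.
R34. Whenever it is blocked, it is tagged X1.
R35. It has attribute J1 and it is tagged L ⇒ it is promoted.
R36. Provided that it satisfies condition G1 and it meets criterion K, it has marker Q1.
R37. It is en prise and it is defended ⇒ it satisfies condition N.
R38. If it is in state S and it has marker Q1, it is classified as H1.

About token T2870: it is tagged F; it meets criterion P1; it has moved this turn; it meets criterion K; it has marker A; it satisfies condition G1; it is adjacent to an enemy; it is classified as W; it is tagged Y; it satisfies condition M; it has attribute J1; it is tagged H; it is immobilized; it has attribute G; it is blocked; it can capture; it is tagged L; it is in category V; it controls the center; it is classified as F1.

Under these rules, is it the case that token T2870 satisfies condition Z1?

Forward chaining from the given facts derives: may move diagonally, is in state D1, is tagged D, is tagged T, is in state U1, is pinned, is removed, carries flag M1, is royal, has marker Y1, has marker B, is tagged X1, is promoted, has marker Q1, has marker K1, has attribute U, is classified as H1, has marker C1, satisfies condition Z, is en prise, is in category P, can castle, is in check, is on a home square.
The only rule concluding "it satisfies condition Z1" is R18, which needs "it is in category V1"; that is never established.

No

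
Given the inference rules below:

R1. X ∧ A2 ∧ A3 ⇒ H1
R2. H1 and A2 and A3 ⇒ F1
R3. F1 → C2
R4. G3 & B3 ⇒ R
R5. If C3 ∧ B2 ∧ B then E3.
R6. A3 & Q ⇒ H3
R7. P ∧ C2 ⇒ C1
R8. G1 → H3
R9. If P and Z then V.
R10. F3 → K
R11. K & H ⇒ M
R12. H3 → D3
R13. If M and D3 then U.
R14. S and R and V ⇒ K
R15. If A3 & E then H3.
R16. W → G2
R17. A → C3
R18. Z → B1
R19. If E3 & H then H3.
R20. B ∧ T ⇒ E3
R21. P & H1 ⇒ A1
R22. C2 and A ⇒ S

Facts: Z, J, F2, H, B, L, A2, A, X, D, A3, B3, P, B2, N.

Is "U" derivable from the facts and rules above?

Forward chaining from the given facts derives: H1, F1, C2, C1, V, C3, B1, A1, S, E3, H3, D3.
The only rule concluding U is R13, which needs M; that is never established.

No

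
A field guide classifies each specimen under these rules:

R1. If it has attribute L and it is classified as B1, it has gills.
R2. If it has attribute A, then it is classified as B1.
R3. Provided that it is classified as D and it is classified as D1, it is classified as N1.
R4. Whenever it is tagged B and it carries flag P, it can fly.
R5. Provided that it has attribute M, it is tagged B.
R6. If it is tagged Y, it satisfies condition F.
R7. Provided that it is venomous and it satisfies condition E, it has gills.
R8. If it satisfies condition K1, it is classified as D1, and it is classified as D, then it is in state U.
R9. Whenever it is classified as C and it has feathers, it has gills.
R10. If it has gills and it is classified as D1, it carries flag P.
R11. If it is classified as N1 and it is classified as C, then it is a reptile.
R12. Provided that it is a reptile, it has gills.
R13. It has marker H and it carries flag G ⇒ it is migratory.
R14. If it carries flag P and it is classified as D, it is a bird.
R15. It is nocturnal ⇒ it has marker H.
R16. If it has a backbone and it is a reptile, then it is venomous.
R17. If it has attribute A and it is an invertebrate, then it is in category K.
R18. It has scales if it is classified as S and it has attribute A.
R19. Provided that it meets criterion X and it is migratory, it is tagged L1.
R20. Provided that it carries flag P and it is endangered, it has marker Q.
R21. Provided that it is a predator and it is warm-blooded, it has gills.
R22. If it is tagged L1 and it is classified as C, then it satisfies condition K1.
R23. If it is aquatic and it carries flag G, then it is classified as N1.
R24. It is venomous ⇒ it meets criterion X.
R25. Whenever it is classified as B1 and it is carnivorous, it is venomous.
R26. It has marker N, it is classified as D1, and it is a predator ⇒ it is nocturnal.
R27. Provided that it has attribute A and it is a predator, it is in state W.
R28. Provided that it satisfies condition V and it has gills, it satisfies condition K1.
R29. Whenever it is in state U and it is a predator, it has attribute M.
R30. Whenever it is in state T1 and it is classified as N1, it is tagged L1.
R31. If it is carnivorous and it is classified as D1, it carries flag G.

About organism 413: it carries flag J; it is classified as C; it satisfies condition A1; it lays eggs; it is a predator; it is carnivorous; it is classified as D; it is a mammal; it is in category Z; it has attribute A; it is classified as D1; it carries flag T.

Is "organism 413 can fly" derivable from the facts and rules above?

No

Forward chaining from the given facts derives: is classified as B1, is classified as N1, is a reptile, has gills, is venomous, is in state W, carries flag G, carries flag P, is a bird, meets criterion X.
The only rule concluding "it can fly" is R4, which needs "it is tagged B"; that is never established.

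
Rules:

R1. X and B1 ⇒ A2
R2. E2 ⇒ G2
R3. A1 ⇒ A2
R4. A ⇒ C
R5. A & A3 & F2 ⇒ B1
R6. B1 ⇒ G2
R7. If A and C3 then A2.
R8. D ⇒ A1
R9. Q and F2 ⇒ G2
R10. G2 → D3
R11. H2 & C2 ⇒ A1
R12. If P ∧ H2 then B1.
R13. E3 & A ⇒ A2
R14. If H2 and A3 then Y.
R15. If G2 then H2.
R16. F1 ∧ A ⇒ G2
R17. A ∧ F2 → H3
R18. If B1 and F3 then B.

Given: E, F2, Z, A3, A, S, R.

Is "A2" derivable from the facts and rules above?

Forward chaining from the given facts derives: C, B1, G2, D3, H2, H3, Y.
Rules concluding A2: R1 needs X; R3 needs A1; R7 needs C3; R13 needs E3 — none of these are established.

No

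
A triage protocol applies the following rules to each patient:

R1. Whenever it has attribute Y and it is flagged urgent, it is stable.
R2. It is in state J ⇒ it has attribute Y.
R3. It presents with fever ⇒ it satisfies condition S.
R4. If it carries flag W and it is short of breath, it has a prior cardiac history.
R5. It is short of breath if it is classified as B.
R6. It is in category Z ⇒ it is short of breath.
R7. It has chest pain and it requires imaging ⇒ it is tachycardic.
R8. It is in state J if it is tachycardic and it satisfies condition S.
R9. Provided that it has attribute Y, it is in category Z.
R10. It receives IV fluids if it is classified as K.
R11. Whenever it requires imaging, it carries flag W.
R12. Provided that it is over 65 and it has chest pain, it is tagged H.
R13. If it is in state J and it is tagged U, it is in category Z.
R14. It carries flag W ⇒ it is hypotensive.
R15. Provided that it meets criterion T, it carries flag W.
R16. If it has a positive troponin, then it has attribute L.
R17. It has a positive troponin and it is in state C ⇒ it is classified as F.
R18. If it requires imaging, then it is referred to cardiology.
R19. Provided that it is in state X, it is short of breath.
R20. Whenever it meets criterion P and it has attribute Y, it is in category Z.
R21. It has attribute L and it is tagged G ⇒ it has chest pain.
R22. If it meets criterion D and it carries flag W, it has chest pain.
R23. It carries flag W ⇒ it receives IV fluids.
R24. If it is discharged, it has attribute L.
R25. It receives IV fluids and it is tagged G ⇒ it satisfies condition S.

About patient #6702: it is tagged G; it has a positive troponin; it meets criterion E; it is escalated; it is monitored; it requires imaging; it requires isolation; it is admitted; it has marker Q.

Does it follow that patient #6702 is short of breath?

By R11 (it requires imaging): it carries flag W.
By R16 (it has a positive troponin): it has attribute L.
By R21 (it has attribute L, it is tagged G): it has chest pain.
By R23 (it carries flag W): it receives IV fluids.
By R25 (it receives IV fluids, it is tagged G): it satisfies condition S.
By R7 (it has chest pain, it requires imaging): it is tachycardic.
By R8 (it is tachycardic, it satisfies condition S): it is in state J.
By R2 (it is in state J): it has attribute Y.
By R9 (it has attribute Y): it is in category Z.
By R6 (it is in category Z): it is short of breath.

Yes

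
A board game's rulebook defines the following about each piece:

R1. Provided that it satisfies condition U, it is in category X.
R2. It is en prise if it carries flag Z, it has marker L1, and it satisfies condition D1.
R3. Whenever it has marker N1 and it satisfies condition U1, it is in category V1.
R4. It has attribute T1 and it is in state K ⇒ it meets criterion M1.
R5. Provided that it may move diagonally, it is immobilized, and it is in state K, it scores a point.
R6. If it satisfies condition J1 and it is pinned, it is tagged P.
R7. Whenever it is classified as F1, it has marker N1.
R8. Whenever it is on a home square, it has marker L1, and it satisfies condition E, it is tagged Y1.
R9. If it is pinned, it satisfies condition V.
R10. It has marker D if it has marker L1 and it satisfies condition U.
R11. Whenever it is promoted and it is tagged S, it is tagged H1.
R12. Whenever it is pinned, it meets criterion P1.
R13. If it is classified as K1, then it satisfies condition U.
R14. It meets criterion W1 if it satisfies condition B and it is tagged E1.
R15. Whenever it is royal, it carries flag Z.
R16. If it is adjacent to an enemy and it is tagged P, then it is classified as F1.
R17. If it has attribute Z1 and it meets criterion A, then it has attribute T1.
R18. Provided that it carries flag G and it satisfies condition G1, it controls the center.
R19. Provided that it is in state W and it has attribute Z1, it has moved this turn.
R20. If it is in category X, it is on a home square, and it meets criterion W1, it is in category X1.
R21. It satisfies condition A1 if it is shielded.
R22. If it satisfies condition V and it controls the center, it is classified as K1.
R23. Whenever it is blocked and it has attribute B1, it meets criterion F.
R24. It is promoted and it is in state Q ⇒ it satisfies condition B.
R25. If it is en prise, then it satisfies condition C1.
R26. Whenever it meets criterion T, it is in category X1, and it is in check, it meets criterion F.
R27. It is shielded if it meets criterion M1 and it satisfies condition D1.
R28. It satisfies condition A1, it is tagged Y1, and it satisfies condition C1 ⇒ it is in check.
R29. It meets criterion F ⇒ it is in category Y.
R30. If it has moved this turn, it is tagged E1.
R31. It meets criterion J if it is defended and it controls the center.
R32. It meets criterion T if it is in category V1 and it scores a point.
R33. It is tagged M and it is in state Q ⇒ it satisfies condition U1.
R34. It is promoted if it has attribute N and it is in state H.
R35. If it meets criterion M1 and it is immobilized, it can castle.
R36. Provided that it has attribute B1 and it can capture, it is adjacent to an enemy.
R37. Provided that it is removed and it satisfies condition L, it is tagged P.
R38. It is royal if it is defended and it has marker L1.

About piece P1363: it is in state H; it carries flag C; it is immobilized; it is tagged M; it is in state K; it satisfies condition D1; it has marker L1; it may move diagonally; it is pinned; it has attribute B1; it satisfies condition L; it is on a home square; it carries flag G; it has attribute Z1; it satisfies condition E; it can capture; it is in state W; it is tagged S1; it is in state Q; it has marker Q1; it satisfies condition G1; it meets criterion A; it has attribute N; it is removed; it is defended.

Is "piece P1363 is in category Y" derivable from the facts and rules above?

By R5 (it may move diagonally, it is immobilized, it is in state K): it scores a point.
By R8 (it is on a home square, it has marker L1, it satisfies condition E): it is tagged Y1.
By R9 (it is pinned): it satisfies condition V.
By R17 (it has attribute Z1, it meets criterion A): it has attribute T1.
By R18 (it carries flag G, it satisfies condition G1): it controls the center.
By R19 (it is in state W, it has attribute Z1): it has moved this turn.
By R22 (it satisfies condition V, it controls the center): it is classified as K1.
By R30 (it has moved this turn): it is tagged E1.
By R33 (it is tagged M, it is in state Q): it satisfies condition U1.
By R34 (it has attribute N, it is in state H): it is promoted.
By R36 (it has attribute B1, it can capture): it is adjacent to an enemy.
By R37 (it is removed, it satisfies condition L): it is tagged P.
By R38 (it is defended, it has marker L1): it is royal.
By R4 (it has attribute T1, it is in state K): it meets criterion M1.
By R13 (it is classified as K1): it satisfies condition U.
By R15 (it is royal): it carries flag Z.
By R16 (it is adjacent to an enemy, it is tagged P): it is classified as F1.
By R24 (it is promoted, it is in state Q): it satisfies condition B.
By R27 (it meets criterion M1, it satisfies condition D1): it is shielded.
By R1 (it satisfies condition U): it is in category X.
By R2 (it carries flag Z, it has marker L1, it satisfies condition D1): it is en prise.
By R7 (it is classified as F1): it has marker N1.
By R14 (it satisfies condition B, it is tagged E1): it meets criterion W1.
By R20 (it is in category X, it is on a home square, it meets criterion W1): it is in category X1.
By R21 (it is shielded): it satisfies condition A1.
By R25 (it is en prise): it satisfies condition C1.
By R28 (it satisfies condition A1, it is tagged Y1, it satisfies condition C1): it is in check.
By R3 (it has marker N1, it satisfies condition U1): it is in category V1.
By R32 (it is in category V1, it scores a point): it meets criterion T.
By R26 (it meets criterion T, it is in category X1, it is in check): it meets criterion F.
By R29 (it meets criterion F): it is in category Y.

Yes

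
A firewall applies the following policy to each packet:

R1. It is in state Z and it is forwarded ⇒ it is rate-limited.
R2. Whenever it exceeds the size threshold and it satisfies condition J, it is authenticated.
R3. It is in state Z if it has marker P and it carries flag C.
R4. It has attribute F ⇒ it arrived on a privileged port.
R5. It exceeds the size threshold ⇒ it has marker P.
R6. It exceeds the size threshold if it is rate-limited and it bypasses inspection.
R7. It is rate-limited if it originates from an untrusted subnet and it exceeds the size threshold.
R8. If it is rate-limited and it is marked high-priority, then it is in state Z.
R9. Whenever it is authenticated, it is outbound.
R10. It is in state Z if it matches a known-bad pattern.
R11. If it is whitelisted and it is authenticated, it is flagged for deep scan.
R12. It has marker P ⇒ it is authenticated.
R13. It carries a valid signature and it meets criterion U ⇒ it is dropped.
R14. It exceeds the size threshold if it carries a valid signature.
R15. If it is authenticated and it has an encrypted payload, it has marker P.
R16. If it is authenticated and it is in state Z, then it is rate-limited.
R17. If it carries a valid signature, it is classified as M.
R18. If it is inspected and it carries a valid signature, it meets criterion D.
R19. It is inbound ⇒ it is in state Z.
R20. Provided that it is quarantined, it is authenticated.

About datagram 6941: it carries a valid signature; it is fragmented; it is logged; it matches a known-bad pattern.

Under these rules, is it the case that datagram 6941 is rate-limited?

By R10 (it matches a known-bad pattern): it is in state Z.
By R14 (it carries a valid signature): it exceeds the size threshold.
By R5 (it exceeds the size threshold): it has marker P.
By R12 (it has marker P): it is authenticated.
By R16 (it is authenticated, it is in state Z): it is rate-limited.

Yes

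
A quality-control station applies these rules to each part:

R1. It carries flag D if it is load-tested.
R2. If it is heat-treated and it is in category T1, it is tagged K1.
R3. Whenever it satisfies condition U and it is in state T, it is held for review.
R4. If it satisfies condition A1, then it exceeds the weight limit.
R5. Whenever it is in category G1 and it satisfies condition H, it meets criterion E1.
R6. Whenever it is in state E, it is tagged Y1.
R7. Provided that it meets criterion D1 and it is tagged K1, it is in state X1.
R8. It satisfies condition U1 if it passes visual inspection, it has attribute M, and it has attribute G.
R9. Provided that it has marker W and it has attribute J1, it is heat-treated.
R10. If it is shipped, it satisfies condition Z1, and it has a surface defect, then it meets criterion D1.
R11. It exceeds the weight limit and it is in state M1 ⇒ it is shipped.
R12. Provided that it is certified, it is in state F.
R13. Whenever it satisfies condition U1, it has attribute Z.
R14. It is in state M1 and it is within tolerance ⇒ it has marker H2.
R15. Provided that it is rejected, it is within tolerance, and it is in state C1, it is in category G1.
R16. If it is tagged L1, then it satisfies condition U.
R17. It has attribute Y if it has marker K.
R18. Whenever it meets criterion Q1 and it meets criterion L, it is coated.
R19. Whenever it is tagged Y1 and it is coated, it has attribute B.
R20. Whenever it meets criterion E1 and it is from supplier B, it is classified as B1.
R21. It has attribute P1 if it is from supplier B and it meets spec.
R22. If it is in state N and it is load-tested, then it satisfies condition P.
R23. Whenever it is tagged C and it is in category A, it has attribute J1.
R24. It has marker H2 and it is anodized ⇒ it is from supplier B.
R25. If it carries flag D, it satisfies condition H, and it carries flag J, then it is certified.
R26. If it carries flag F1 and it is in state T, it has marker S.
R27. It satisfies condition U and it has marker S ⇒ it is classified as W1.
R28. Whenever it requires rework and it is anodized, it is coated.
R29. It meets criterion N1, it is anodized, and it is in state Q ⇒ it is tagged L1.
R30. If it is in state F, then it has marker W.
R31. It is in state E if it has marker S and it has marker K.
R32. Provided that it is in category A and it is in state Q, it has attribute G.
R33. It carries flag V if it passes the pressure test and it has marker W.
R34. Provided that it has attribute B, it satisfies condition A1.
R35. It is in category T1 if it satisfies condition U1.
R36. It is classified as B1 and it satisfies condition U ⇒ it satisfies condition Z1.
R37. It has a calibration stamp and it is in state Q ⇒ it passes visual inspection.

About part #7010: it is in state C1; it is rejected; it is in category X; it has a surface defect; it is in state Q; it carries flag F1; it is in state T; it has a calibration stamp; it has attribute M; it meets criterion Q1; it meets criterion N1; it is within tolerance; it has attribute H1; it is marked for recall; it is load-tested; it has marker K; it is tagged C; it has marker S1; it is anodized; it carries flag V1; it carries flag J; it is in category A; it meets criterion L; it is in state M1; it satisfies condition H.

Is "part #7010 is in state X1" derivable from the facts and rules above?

By R1 (it is load-tested): it carries flag D.
By R14 (it is in state M1, it is within tolerance): it has marker H2.
By R15 (it is rejected, it is within tolerance, it is in state C1): it is in category G1.
By R18 (it meets criterion Q1, it meets criterion L): it is coated.
By R23 (it is tagged C, it is in category A): it has attribute J1.
By R24 (it has marker H2, it is anodized): it is from supplier B.
By R25 (it carries flag D, it satisfies condition H, it carries flag J): it is certified.
By R26 (it carries flag F1, it is in state T): it has marker S.
By R29 (it meets criterion N1, it is anodized, it is in state Q): it is tagged L1.
By R31 (it has marker S, it has marker K): it is in state E.
By R32 (it is in category A, it is in state Q): it has attribute G.
By R37 (it has a calibration stamp, it is in state Q): it passes visual inspection.
By R5 (it is in category G1, it satisfies condition H): it meets criterion E1.
By R6 (it is in state E): it is tagged Y1.
By R8 (it passes visual inspection, it has attribute M, it has attribute G): it satisfies condition U1.
By R12 (it is certified): it is in state F.
By R16 (it is tagged L1): it satisfies condition U.
By R19 (it is tagged Y1, it is coated): it has attribute B.
By R20 (it meets criterion E1, it is from supplier B): it is classified as B1.
By R30 (it is in state F): it has marker W.
By R34 (it has attribute B): it satisfies condition A1.
By R35 (it satisfies condition U1): it is in category T1.
By R36 (it is classified as B1, it satisfies condition U): it satisfies condition Z1.
By R4 (it satisfies condition A1): it exceeds the weight limit.
By R9 (it has marker W, it has attribute J1): it is heat-treated.
By R11 (it exceeds the weight limit, it is in state M1): it is shipped.
By R2 (it is heat-treated, it is in category T1): it is tagged K1.
By R10 (it is shipped, it satisfies condition Z1, it has a surface defect): it meets criterion D1.
By R7 (it meets criterion D1, it is tagged K1): it is in state X1.

Yes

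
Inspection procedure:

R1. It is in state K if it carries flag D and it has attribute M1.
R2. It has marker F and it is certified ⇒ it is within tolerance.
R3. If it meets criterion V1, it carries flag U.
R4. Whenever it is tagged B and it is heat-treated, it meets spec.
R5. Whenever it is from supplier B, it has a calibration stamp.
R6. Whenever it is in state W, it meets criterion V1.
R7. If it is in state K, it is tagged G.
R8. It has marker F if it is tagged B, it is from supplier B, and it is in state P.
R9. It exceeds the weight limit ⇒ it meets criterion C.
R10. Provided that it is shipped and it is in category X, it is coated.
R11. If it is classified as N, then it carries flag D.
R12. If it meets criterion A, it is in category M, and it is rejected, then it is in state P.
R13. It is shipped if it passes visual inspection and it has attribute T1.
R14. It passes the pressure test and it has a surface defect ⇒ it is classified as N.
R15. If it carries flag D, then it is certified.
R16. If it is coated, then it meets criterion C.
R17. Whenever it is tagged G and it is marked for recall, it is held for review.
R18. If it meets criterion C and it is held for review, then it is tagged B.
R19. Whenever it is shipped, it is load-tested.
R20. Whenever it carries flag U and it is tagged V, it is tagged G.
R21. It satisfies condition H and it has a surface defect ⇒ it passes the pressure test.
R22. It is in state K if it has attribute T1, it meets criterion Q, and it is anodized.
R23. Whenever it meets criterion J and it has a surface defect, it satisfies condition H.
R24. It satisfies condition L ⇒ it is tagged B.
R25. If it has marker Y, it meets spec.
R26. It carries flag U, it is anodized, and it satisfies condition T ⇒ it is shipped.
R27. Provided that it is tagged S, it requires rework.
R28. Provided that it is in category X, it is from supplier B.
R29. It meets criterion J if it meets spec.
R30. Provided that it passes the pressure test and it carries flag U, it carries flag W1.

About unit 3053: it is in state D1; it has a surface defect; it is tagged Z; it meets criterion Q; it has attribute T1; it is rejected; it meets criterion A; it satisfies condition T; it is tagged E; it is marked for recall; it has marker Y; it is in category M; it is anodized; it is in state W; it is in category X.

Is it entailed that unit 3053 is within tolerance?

Yes

By R6 (it is in state W): it meets criterion V1.
By R12 (it meets criterion A, it is in category M, it is rejected): it is in state P.
By R22 (it has attribute T1, it meets criterion Q, it is anodized): it is in state K.
By R25 (it has marker Y): it meets spec.
By R28 (it is in category X): it is from supplier B.
By R29 (it meets spec): it meets criterion J.
By R3 (it meets criterion V1): it carries flag U.
By R7 (it is in state K): it is tagged G.
By R17 (it is tagged G, it is marked for recall): it is held for review.
By R23 (it meets criterion J, it has a surface defect): it satisfies condition H.
By R26 (it carries flag U, it is anodized, it satisfies condition T): it is shipped.
By R10 (it is shipped, it is in category X): it is coated.
By R16 (it is coated): it meets criterion C.
By R18 (it meets criterion C, it is held for review): it is tagged B.
By R21 (it satisfies condition H, it has a surface defect): it passes the pressure test.
By R8 (it is tagged B, it is from supplier B, it is in state P): it has marker F.
By R14 (it passes the pressure test, it has a surface defect): it is classified as N.
By R11 (it is classified as N): it carries flag D.
By R15 (it carries flag D): it is certified.
By R2 (it has marker F, it is certified): it is within tolerance.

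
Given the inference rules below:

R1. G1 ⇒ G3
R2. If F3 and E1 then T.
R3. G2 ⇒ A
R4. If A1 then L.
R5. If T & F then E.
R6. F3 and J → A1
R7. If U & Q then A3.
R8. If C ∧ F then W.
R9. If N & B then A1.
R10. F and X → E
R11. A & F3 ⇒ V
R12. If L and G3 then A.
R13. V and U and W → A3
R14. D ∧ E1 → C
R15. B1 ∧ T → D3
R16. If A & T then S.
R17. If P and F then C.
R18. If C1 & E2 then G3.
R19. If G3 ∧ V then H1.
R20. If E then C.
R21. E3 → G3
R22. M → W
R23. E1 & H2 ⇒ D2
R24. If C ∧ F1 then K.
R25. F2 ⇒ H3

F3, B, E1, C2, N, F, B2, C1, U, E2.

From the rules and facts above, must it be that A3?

T  (by R2: F3, E1)
E  (by R5: T, F)
A1  (by R9: N, B)
G3  (by R18: C1, E2)
C  (by R20: E)
L  (by R4: A1)
W  (by R8: C, F)
A  (by R12: L, G3)
V  (by R11: A, F3)
A3  (by R13: V, U, W)

Yes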